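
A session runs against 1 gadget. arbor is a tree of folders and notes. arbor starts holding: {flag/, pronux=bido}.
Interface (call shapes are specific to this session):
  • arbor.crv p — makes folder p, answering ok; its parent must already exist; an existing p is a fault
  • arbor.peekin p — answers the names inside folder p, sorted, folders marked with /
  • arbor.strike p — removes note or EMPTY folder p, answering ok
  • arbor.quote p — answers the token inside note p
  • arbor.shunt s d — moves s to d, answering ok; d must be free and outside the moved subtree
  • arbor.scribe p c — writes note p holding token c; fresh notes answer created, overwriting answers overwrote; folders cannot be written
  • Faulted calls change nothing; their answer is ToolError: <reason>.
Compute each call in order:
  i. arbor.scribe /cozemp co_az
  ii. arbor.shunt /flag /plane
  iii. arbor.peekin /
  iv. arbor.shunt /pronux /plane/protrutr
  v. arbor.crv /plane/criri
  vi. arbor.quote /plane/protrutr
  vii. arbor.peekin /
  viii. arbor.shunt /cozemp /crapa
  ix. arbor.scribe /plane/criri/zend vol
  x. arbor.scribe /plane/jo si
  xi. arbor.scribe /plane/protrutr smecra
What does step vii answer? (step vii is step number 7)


I run arbor.scribe(p=/cozemp, c=co_az), and see created.
Then arbor.shunt(s=/flag, d=/plane), yielding ok.
I call arbor.peekin(p=/), and see [cozemp, plane/, pronux].
Using arbor.shunt(s=/pronux, d=/plane/protrutr): ok.
I call arbor.crv(p=/plane/criri), — result: ok.
I call arbor.quote(p=/plane/protrutr), — result: bido.
I run arbor.peekin(p=/), which returns [cozemp, plane/].
Using arbor.shunt(s=/cozemp, d=/crapa), giving ok.
I run arbor.scribe(p=/plane/criri/zend, c=vol), → created.
I try arbor.scribe(p=/plane/jo, c=si), yielding created.
Next I call arbor.scribe(p=/plane/protrutr, c=smecra), giving overwrote.

Answer: [cozemp, plane/]


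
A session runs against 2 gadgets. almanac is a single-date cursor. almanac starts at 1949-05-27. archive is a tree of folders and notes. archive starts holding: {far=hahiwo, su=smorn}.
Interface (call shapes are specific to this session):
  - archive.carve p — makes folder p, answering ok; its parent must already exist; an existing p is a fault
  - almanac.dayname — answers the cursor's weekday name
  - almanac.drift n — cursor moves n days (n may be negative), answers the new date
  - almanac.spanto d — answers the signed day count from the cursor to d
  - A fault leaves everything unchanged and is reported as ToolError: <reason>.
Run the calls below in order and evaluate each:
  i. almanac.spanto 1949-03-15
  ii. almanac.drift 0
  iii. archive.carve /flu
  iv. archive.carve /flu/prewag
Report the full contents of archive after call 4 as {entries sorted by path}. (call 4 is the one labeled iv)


Answer: {far=hahiwo, flu/, flu/prewag/, su=smorn}

Derivation:
>> spanto(d→1949-03-15)
<< -73
>> drift(n→0)
<< 1949-05-27
>> carve(p→/flu)
<< ok
>> carve(p→/flu/prewag)
<< ok


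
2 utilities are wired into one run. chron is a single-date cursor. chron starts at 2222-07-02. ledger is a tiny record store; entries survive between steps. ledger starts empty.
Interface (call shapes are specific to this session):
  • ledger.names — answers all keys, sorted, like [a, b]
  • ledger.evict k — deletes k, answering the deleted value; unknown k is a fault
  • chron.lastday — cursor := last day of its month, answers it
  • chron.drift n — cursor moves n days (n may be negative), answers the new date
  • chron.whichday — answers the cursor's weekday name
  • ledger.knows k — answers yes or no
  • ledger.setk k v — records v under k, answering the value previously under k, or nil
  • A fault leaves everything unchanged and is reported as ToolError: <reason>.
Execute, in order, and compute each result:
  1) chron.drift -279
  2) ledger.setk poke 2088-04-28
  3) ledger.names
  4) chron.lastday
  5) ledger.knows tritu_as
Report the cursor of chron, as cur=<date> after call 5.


I call chron.drift with n='-279', and observe 2221-09-26.
I use ledger.setk with k='poke', v='2088-04-28', and get nil.
I try ledger.names, and get [poke].
Then chron.lastday(), and observe 2221-09-30.
I use ledger.knows with k='tritu_as', → no.

Answer: cur=2221-09-30


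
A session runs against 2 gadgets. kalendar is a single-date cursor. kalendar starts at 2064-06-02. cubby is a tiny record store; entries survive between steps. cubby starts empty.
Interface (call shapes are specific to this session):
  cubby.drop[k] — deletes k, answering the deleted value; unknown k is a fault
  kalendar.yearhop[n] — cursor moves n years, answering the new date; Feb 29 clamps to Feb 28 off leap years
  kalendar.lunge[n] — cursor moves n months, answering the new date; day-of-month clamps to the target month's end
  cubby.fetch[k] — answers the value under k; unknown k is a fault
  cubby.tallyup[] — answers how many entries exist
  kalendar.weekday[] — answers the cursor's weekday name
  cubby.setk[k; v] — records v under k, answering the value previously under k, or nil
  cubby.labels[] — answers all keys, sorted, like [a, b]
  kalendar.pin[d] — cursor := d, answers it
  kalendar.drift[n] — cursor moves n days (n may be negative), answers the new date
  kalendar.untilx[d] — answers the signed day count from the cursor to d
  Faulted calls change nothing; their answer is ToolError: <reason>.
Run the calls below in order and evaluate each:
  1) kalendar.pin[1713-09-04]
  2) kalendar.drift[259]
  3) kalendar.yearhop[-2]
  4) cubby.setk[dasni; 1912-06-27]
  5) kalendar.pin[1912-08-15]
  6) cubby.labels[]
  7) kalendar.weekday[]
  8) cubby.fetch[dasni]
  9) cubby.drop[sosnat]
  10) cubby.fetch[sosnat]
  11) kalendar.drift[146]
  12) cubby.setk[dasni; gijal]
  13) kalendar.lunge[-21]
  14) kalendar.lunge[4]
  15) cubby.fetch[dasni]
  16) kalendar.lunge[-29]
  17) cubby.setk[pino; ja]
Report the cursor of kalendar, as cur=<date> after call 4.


·→ kalendar.pin(d: 1713-09-04)
·← 1713-09-04
·→ kalendar.drift(n: 259)
·← 1714-05-21
·→ kalendar.yearhop(n: -2)
·← 1712-05-21
·→ cubby.setk(k: dasni, v: 1912-06-27)
·← nil
·→ kalendar.pin(d: 1912-08-15)
·← 1912-08-15
·→ cubby.labels()
·← [dasni]
·→ kalendar.weekday()
·← Thursday
·→ cubby.fetch(k: dasni)
·← 1912-06-27
·→ cubby.drop(k: sosnat)
·← ToolError: no such key sosnat
·→ cubby.fetch(k: sosnat)
·← ToolError: no such key sosnat
·→ kalendar.drift(n: 146)
·← 1913-01-08
·→ cubby.setk(k: dasni, v: gijal)
·← 1912-06-27
·→ kalendar.lunge(n: -21)
·← 1911-04-08
·→ kalendar.lunge(n: 4)
·← 1911-08-08
·→ cubby.fetch(k: dasni)
·← gijal
·→ kalendar.lunge(n: -29)
·← 1909-03-08
·→ cubby.setk(k: pino, v: ja)
·← nil

Answer: cur=1712-05-21


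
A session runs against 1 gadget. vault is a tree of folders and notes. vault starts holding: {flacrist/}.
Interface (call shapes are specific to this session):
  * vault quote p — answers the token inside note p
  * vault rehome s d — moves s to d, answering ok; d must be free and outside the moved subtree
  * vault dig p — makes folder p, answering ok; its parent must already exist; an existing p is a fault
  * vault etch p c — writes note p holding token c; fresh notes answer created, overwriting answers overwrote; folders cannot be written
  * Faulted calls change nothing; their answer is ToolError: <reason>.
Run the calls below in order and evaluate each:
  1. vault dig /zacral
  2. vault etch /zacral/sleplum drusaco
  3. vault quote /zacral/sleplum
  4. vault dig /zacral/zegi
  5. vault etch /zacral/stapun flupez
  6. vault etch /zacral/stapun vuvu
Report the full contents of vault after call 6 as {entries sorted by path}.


Answer: {flacrist/, zacral/, zacral/sleplum=drusaco, zacral/stapun=vuvu, zacral/zegi/}

Derivation:
Next I call vault dig on p='/zacral', which returns ok.
Then vault etch on p='/zacral/sleplum', c='drusaco', and get created.
Using vault quote on p='/zacral/sleplum', and see drusaco.
Calling vault dig on p='/zacral/zegi', and see ok.
Then vault etch on p='/zacral/stapun', c='flupez', — result: created.
I run vault etch on p='/zacral/stapun', c='vuvu', giving overwrote.


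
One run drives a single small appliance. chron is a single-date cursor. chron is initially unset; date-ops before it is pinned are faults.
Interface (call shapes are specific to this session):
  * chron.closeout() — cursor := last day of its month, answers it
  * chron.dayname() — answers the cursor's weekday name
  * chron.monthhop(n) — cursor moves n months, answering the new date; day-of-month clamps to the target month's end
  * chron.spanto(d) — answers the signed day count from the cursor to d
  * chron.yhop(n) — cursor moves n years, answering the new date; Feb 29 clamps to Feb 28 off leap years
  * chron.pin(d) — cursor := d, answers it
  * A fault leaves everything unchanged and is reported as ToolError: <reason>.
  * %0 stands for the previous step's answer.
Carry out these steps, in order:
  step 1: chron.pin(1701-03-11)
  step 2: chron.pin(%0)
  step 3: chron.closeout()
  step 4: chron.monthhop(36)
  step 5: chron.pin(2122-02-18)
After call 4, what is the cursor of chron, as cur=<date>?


Invoking pin using d='1701-03-11', yielding 1701-03-11.
Next I call pin using d='%0': 1701-03-11.
Next I call closeout, → 1701-03-31.
Invoking monthhop using n='36', and observe 1704-03-31.
Now I run pin using d='2122-02-18', yielding 2122-02-18.

Answer: cur=1704-03-31


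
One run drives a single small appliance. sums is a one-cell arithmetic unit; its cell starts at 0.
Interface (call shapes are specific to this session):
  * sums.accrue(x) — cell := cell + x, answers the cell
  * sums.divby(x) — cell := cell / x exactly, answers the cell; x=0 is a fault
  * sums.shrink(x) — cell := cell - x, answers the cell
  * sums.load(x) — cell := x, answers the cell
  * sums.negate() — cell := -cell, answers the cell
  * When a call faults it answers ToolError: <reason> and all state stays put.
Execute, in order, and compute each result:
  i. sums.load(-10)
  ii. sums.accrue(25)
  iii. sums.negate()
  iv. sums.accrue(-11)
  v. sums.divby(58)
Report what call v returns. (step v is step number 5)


Answer: -13/29

Derivation:
[in] sums.load x→-10
= -10
[in] sums.accrue x→25
= 15
[in] sums.negate
= -15
[in] sums.accrue x→-11
= -26
[in] sums.divby x→58
= -13/29


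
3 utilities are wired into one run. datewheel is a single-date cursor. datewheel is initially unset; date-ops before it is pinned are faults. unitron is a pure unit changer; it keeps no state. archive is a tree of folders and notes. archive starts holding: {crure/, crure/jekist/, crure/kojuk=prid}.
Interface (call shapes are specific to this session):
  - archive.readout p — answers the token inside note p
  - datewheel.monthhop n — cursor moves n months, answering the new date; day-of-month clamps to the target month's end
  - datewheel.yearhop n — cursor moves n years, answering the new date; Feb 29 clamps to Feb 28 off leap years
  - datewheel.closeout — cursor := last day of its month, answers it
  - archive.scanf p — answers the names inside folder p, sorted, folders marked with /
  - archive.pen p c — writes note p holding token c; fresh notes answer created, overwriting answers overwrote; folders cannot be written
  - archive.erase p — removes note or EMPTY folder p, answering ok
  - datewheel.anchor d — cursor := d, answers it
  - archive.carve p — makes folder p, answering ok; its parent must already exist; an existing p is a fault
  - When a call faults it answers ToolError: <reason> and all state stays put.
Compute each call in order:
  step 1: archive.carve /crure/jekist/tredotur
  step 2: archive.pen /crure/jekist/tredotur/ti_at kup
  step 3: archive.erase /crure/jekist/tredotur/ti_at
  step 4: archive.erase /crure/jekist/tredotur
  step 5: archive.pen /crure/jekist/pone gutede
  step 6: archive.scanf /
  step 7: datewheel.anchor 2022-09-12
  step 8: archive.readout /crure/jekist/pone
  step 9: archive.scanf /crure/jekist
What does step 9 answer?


I try archive.carve on p='/crure/jekist/tredotur': ok.
I use archive.pen on p='/crure/jekist/tredotur/ti_at', c='kup', giving created.
Now I run archive.erase on p='/crure/jekist/tredotur/ti_at', yielding ok.
I use archive.erase on p='/crure/jekist/tredotur', — result: ok.
I try archive.pen on p='/crure/jekist/pone', c='gutede', → created.
I call archive.scanf on p='/', → [crure/].
I try datewheel.anchor on d='2022-09-12', and get 2022-09-12.
Now I run archive.readout on p='/crure/jekist/pone', which returns gutede.
Now I run archive.scanf on p='/crure/jekist', giving [pone].

Answer: [pone]


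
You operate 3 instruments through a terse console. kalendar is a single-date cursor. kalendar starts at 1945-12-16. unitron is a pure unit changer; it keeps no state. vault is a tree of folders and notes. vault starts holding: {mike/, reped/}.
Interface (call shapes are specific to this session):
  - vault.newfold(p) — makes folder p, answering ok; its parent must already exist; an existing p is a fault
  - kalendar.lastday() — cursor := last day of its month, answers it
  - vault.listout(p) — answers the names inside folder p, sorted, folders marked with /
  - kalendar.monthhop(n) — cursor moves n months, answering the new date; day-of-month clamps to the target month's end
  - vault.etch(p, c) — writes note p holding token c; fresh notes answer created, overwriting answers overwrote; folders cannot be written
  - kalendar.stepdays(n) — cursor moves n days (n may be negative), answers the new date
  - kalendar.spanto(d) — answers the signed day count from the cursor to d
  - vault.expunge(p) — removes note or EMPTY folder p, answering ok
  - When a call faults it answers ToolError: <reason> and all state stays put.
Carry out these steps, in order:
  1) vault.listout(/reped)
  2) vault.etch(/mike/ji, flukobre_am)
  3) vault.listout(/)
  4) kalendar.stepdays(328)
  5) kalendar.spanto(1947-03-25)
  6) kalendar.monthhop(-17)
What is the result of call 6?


Answer: 1945-06-09

Derivation:
~$ vault.listout p: /reped
  []
~$ vault.etch p: /mike/ji c: flukobre_am
  created
~$ vault.listout p: /
  [mike/, reped/]
~$ kalendar.stepdays n: 328
  1946-11-09
~$ kalendar.spanto d: 1947-03-25
  136
~$ kalendar.monthhop n: -17
  1945-06-09


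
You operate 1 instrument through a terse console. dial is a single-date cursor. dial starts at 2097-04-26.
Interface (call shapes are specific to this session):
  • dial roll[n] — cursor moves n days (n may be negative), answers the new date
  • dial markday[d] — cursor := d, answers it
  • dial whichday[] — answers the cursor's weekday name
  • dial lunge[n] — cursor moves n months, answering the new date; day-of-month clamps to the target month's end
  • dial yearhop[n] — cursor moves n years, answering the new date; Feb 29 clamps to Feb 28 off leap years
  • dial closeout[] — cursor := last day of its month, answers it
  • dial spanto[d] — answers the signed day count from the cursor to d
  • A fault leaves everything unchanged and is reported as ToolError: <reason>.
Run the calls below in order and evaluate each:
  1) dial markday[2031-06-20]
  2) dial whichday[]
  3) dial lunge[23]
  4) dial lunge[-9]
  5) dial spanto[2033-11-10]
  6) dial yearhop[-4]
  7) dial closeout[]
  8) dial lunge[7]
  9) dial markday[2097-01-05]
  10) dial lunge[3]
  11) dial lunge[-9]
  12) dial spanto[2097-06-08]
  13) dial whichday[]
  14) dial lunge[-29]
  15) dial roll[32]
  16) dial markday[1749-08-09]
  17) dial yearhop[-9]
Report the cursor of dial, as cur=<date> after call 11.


> dial markday d='2031-06-20'
= 2031-06-20
> dial whichday
= Friday
> dial lunge n='23'
= 2033-05-20
> dial lunge n='-9'
= 2032-08-20
> dial spanto d='2033-11-10'
= 447
> dial yearhop n='-4'
= 2028-08-20
> dial closeout
= 2028-08-31
> dial lunge n='7'
= 2029-03-31
> dial markday d='2097-01-05'
= 2097-01-05
> dial lunge n='3'
= 2097-04-05
> dial lunge n='-9'
= 2096-07-05
> dial spanto d='2097-06-08'
= 338
> dial whichday
= Thursday
> dial lunge n='-29'
= 2094-02-05
> dial roll n='32'
= 2094-03-09
> dial markday d='1749-08-09'
= 1749-08-09
> dial yearhop n='-9'
= 1740-08-09

Answer: cur=2096-07-05


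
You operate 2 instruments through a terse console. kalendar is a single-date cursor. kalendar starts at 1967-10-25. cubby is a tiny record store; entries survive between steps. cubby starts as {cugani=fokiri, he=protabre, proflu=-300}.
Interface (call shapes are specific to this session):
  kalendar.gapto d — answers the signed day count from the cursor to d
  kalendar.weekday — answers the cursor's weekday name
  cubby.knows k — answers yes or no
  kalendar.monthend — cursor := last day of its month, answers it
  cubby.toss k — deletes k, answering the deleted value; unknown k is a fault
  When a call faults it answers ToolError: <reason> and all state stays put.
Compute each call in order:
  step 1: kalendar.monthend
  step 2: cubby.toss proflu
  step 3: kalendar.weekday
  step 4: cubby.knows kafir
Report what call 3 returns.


Invoking kalendar.monthend, yielding 1967-10-31.
I try cubby.toss on k=proflu: -300.
Now I run kalendar.weekday, giving Tuesday.
Using cubby.knows on k=kafir, and observe no.

Answer: Tuesday


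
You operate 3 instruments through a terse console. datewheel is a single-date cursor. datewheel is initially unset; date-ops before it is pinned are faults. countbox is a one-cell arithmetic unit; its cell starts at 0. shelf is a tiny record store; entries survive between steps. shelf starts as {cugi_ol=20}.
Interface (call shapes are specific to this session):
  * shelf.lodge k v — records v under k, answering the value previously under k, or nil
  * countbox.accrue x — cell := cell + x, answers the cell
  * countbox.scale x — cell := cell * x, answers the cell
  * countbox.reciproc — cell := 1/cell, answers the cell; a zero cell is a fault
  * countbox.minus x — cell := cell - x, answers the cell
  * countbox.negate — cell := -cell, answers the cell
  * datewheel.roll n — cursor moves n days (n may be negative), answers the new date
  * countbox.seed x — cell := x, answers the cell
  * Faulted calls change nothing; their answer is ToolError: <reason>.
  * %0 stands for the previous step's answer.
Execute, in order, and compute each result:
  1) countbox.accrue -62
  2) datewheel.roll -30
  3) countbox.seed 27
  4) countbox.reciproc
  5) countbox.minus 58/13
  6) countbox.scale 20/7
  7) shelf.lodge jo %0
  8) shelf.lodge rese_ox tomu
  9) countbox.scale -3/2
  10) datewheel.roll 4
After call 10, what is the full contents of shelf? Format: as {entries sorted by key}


;; 1. accrue(x=-62) == -62
;; 2. roll(n=-30) == ToolError: no date set
;; 3. seed(x=27) == 27
;; 4. reciproc() == 1/27
;; 5. minus(x=58/13) == -1553/351
;; 6. scale(x=20/7) == -31060/2457
;; 7. lodge(k=jo, v=%0) == nil
;; 8. lodge(k=rese_ox, v=tomu) == nil
;; 9. scale(x=-3/2) == 15530/819
;; 10. roll(n=4) == ToolError: no date set

Answer: {cugi_ol=20, jo=-31060/2457, rese_ox=tomu}


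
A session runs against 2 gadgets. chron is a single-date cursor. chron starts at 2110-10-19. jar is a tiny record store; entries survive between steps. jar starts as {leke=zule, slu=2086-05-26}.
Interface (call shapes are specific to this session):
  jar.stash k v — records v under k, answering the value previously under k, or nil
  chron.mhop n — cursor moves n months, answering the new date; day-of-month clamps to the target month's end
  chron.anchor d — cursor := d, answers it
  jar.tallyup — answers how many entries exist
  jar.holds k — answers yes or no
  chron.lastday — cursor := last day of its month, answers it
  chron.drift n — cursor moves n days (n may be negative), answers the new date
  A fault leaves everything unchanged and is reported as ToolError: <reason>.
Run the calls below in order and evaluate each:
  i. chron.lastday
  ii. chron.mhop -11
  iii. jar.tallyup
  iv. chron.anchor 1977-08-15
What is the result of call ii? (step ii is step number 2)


! lastday() : 2110-10-31
! mhop(-11) : 2109-11-30
! tallyup() : 2
! anchor(1977-08-15) : 1977-08-15

Answer: 2109-11-30


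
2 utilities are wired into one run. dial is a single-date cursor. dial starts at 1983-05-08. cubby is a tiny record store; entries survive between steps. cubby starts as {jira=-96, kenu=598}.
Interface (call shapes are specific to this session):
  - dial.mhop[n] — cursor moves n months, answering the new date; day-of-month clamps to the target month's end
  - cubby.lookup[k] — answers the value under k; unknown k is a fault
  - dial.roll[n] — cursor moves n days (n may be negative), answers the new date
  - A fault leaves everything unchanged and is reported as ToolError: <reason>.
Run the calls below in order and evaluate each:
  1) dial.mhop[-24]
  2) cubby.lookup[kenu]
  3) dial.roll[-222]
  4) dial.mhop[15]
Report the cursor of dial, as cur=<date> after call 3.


Answer: cur=1980-09-28

Derivation:
-> dial.mhop(n: -24)
<- 1981-05-08
-> cubby.lookup(k: kenu)
<- 598
-> dial.roll(n: -222)
<- 1980-09-28
-> dial.mhop(n: 15)
<- 1981-12-28


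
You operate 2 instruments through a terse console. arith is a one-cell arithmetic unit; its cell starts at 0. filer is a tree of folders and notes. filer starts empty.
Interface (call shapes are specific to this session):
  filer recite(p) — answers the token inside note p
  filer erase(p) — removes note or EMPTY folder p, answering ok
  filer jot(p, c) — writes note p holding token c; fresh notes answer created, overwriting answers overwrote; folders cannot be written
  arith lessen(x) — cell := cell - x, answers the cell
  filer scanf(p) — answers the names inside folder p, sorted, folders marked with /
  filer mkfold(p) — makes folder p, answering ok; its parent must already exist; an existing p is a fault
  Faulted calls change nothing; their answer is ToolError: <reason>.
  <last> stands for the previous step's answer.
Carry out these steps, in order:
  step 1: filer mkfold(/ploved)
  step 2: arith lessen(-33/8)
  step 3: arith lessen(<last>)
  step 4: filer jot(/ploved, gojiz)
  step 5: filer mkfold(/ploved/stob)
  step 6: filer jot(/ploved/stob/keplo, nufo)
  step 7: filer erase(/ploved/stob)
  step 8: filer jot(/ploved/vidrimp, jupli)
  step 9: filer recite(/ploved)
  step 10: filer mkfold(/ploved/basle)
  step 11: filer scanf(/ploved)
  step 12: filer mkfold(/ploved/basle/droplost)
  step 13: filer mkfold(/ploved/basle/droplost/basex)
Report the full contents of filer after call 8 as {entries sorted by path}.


Answer: {ploved/, ploved/stob/, ploved/stob/keplo=nufo, ploved/vidrimp=jupli}

Derivation:
I invoke filer mkfold passing p: /ploved, which returns ok.
I run arith lessen passing x: -33/8: 33/8.
Using arith lessen passing x: <last>, — result: 0.
Using filer jot passing p: /ploved, c: gojiz, which returns ToolError: is a directory.
Using filer mkfold passing p: /ploved/stob, which returns ok.
Then filer jot passing p: /ploved/stob/keplo, c: nufo, → created.
I call filer erase passing p: /ploved/stob, and observe ToolError: not empty.
Invoking filer jot passing p: /ploved/vidrimp, c: jupli, and observe created.
Then filer recite passing p: /ploved: ToolError: is a directory.
I call filer mkfold passing p: /ploved/basle, and get ok.
I run filer scanf passing p: /ploved: [basle/, stob/, vidrimp].
I run filer mkfold passing p: /ploved/basle/droplost, yielding ok.
Next I call filer mkfold passing p: /ploved/basle/droplost/basex, yielding ok.


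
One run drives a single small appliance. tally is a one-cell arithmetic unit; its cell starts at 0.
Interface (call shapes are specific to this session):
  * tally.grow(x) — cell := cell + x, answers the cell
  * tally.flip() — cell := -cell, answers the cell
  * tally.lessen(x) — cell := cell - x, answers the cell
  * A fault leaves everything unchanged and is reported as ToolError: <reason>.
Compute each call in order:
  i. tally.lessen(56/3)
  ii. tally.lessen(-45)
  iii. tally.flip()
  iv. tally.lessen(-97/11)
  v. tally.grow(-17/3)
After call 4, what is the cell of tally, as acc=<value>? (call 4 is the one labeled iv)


% lessen(x: 56/3) -> -56/3
% lessen(x: -45) -> 79/3
% flip() -> -79/3
% lessen(x: -97/11) -> -578/33
% grow(x: -17/3) -> -255/11

Answer: acc=-578/33


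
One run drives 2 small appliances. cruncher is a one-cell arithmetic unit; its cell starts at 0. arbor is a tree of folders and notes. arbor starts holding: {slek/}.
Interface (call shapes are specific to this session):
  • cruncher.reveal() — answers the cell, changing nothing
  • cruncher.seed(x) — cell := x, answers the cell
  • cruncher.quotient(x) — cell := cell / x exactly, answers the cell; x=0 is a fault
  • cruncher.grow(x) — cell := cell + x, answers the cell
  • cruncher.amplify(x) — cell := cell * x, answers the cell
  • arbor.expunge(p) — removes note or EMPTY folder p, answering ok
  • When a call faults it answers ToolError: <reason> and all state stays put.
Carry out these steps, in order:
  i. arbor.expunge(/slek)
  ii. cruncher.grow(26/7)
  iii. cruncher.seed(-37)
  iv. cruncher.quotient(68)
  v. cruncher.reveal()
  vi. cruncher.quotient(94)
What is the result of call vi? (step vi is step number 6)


Answer: -37/6392

Derivation:
! expunge(/slek) ~> ok
! grow(26/7) ~> 26/7
! seed(-37) ~> -37
! quotient(68) ~> -37/68
! reveal() ~> -37/68
! quotient(94) ~> -37/6392


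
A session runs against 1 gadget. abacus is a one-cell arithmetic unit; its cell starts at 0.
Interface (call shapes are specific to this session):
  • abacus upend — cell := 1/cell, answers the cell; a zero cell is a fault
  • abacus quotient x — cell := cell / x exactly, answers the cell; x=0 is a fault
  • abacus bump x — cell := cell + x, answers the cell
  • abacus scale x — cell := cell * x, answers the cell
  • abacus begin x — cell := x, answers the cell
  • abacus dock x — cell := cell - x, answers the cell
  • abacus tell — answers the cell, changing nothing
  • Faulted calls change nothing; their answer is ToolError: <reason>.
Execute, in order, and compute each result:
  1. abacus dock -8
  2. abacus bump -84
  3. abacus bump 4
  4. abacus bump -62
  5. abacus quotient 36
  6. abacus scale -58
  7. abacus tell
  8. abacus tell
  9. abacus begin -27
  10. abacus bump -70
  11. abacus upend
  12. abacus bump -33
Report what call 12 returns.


Answer: -3202/97

Derivation:
I use abacus dock with x='-8', and observe 8.
Invoking abacus bump with x='-84', yielding -76.
Now I run abacus bump with x='4', which returns -72.
Using abacus bump with x='-62', giving -134.
Now I run abacus quotient with x='36', — result: -67/18.
I use abacus scale with x='-58', and observe 1943/9.
I try abacus tell, and see 1943/9.
Now I run abacus tell(), and get 1943/9.
I try abacus begin with x='-27', giving -27.
I call abacus bump with x='-70', and observe -97.
Calling abacus upend: -1/97.
I call abacus bump with x='-33', yielding -3202/97.


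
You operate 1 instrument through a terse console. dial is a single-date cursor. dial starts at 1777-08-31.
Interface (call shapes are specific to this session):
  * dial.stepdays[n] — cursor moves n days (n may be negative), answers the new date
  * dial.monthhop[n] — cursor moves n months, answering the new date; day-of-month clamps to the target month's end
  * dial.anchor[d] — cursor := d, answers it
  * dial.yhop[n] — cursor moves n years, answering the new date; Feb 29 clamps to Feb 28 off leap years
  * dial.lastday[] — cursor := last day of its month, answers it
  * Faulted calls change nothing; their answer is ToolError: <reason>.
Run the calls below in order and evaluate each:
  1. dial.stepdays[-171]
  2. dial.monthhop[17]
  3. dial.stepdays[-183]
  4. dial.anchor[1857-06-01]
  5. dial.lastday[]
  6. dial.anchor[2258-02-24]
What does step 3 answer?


;; dial.stepdays(n=-171) == 1777-03-13
;; dial.monthhop(n=17) == 1778-08-13
;; dial.stepdays(n=-183) == 1778-02-11
;; dial.anchor(d=1857-06-01) == 1857-06-01
;; dial.lastday() == 1857-06-30
;; dial.anchor(d=2258-02-24) == 2258-02-24

Answer: 1778-02-11


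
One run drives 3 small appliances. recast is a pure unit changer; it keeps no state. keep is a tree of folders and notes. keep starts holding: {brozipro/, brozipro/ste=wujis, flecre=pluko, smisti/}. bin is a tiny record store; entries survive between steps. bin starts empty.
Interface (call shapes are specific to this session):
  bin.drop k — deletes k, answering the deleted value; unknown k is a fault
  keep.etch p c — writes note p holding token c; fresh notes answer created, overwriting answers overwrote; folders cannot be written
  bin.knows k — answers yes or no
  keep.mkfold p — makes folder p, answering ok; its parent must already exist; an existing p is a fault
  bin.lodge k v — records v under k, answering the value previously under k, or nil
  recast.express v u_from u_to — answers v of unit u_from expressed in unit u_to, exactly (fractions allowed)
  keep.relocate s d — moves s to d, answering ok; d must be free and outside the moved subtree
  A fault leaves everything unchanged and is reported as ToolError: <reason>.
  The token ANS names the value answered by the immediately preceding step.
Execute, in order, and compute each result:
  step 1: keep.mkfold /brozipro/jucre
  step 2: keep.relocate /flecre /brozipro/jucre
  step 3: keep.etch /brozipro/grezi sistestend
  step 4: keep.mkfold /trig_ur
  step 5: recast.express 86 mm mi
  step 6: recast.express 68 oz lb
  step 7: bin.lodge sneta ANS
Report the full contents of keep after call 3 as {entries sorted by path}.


Answer: {brozipro/, brozipro/grezi=sistestend, brozipro/jucre/, brozipro/ste=wujis, flecre=pluko, smisti/}

Derivation:
Do: mkfold[p=/brozipro/jucre]
See: ok
Do: relocate[s=/flecre; d=/brozipro/jucre]
See: ToolError: exists
Do: etch[p=/brozipro/grezi; c=sistestend]
See: created
Do: mkfold[p=/trig_ur]
See: ok
Do: express[v=86; u_from=mm; u_to=mi]
See: 43/804672
Do: express[v=68; u_from=oz; u_to=lb]
See: 17/4
Do: lodge[k=sneta; v=ANS]
See: nil


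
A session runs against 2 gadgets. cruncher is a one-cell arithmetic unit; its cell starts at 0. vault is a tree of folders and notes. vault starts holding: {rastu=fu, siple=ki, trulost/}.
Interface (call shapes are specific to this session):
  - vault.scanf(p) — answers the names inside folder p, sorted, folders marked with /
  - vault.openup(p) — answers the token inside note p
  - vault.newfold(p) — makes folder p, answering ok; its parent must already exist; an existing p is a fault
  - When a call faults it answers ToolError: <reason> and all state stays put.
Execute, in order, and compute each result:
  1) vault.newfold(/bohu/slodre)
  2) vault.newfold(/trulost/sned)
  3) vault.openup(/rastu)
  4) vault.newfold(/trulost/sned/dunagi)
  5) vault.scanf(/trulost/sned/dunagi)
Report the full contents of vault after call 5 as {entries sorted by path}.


Answer: {rastu=fu, siple=ki, trulost/, trulost/sned/, trulost/sned/dunagi/}

Derivation:
·→ newfold(p: /bohu/slodre)
·← ToolError: no parent
·→ newfold(p: /trulost/sned)
·← ok
·→ openup(p: /rastu)
·← fu
·→ newfold(p: /trulost/sned/dunagi)
·← ok
·→ scanf(p: /trulost/sned/dunagi)
·← []


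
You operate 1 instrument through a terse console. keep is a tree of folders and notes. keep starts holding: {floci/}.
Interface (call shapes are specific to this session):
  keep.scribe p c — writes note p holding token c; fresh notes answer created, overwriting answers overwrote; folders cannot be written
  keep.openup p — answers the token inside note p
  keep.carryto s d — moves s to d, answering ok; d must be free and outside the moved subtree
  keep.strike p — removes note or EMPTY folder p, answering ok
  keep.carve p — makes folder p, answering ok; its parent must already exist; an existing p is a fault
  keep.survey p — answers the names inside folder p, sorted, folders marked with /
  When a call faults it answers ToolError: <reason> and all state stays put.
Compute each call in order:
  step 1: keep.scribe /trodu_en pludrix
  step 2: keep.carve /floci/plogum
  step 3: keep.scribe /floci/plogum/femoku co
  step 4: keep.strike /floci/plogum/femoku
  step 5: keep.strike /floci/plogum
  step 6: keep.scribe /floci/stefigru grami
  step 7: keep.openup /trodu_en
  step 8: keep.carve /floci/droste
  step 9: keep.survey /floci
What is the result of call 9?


-> keep.scribe(/trodu_en, pludrix)
<- created
-> keep.carve(/floci/plogum)
<- ok
-> keep.scribe(/floci/plogum/femoku, co)
<- created
-> keep.strike(/floci/plogum/femoku)
<- ok
-> keep.strike(/floci/plogum)
<- ok
-> keep.scribe(/floci/stefigru, grami)
<- created
-> keep.openup(/trodu_en)
<- pludrix
-> keep.carve(/floci/droste)
<- ok
-> keep.survey(/floci)
<- [droste/, stefigru]

Answer: [droste/, stefigru]


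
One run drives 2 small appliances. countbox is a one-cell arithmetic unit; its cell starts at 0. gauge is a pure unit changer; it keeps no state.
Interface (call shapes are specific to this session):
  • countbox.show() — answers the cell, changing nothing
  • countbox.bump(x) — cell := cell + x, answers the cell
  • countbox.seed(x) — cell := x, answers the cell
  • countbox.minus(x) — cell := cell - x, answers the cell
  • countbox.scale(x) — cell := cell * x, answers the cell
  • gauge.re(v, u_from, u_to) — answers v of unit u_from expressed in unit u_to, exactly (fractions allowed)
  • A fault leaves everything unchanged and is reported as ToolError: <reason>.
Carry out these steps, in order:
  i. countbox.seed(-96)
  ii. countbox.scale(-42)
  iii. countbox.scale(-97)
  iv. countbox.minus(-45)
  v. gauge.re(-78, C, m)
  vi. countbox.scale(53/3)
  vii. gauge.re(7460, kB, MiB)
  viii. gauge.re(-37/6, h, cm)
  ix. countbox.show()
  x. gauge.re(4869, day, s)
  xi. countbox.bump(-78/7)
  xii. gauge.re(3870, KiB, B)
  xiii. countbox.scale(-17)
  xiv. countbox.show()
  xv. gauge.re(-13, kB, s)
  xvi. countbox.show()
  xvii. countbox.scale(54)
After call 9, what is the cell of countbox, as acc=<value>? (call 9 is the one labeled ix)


Step: seed[x=-96]
Result: -96
Step: scale[x=-42]
Result: 4032
Step: scale[x=-97]
Result: -391104
Step: minus[x=-45]
Result: -391059
Step: re[v=-78; u_from=C; u_to=m]
Result: ToolError: incompatible units
Step: scale[x=53/3]
Result: -6908709
Step: re[v=7460; u_from=kB; u_to=MiB]
Result: 233125/32768
Step: re[v=-37/6; u_from=h; u_to=cm]
Result: ToolError: incompatible units
Step: show[]
Result: -6908709
Step: re[v=4869; u_from=day; u_to=s]
Result: 420681600
Step: bump[x=-78/7]
Result: -48361041/7
Step: re[v=3870; u_from=KiB; u_to=B]
Result: 3962880
Step: scale[x=-17]
Result: 822137697/7
Step: show[]
Result: 822137697/7
Step: re[v=-13; u_from=kB; u_to=s]
Result: ToolError: incompatible units
Step: show[]
Result: 822137697/7
Step: scale[x=54]
Result: 44395435638/7

Answer: acc=-6908709


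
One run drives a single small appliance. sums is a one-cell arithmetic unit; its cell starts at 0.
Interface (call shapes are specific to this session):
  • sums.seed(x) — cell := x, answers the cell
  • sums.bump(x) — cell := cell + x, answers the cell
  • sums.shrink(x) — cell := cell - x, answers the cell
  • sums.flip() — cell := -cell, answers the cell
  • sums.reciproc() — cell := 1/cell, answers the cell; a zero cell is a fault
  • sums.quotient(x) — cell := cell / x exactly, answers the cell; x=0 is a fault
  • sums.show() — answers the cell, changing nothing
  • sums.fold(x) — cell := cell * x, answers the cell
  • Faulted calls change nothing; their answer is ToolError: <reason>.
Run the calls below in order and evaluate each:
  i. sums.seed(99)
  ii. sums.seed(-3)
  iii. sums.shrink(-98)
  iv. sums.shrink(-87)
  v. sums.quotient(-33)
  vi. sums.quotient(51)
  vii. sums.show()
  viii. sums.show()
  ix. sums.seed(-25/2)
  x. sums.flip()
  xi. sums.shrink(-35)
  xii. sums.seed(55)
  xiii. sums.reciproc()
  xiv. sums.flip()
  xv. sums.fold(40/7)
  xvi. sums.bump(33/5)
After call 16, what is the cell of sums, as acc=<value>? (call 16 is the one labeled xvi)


I use sums.seed passing x: 99, and get 99.
Invoking sums.seed passing x: -3, — result: -3.
Using sums.shrink passing x: -98, yielding 95.
Invoking sums.shrink passing x: -87, giving 182.
I run sums.quotient passing x: -33: -182/33.
Next I call sums.quotient passing x: 51, — result: -182/1683.
Then sums.show(), → -182/1683.
I use sums.show(), → -182/1683.
I run sums.seed passing x: -25/2, yielding -25/2.
I invoke sums.flip(), and see 25/2.
Invoking sums.shrink passing x: -35, and get 95/2.
Now I run sums.seed passing x: 55, and observe 55.
Next I call sums.reciproc, and see 1/55.
I use sums.flip, and see -1/55.
I call sums.fold passing x: 40/7, and get -8/77.
Next I call sums.bump passing x: 33/5, and see 2501/385.

Answer: acc=2501/385


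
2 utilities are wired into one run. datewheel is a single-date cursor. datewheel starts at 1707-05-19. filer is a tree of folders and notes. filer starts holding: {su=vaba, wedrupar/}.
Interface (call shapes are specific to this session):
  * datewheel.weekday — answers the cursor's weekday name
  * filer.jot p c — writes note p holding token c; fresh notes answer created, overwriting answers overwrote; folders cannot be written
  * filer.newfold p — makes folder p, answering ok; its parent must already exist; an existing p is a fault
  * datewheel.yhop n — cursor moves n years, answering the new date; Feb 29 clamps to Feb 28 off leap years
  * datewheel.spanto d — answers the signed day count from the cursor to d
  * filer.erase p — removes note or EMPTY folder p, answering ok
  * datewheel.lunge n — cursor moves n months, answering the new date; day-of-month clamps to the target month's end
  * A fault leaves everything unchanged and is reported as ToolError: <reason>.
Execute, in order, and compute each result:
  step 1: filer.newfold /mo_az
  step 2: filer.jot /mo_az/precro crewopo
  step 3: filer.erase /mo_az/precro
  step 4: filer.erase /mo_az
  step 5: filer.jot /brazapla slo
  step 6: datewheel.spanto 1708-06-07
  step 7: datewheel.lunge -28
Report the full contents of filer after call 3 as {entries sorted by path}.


Answer: {mo_az/, su=vaba, wedrupar/}

Derivation:
>> newfold(p=/mo_az)
<< ok
>> jot(p=/mo_az/precro, c=crewopo)
<< created
>> erase(p=/mo_az/precro)
<< ok
>> erase(p=/mo_az)
<< ok
>> jot(p=/brazapla, c=slo)
<< created
>> spanto(d=1708-06-07)
<< 385
>> lunge(n=-28)
<< 1705-01-19


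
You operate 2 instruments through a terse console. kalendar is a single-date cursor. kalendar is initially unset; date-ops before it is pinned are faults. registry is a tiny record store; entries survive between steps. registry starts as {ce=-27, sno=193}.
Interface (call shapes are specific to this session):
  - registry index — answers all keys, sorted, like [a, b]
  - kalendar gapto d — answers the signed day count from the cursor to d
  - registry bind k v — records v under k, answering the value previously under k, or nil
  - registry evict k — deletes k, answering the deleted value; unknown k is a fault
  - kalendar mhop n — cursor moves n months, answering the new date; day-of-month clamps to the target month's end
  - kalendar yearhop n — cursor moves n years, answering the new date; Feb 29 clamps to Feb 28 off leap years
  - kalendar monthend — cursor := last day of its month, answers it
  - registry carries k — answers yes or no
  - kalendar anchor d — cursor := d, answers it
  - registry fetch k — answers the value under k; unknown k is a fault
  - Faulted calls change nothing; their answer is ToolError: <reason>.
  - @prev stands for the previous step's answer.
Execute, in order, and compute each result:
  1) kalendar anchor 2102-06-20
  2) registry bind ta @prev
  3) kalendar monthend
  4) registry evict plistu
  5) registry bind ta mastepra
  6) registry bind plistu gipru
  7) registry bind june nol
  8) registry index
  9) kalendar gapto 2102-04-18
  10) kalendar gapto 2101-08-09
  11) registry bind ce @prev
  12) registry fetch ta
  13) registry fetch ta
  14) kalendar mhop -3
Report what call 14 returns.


Answer: 2102-03-30

Derivation:
I invoke kalendar anchor on d=2102-06-20, and see 2102-06-20.
I try registry bind on k=ta, v=@prev, and observe nil.
I run kalendar monthend, and get 2102-06-30.
I invoke registry evict on k=plistu: ToolError: no such key plistu.
Now I run registry bind on k=ta, v=mastepra, yielding 2102-06-20.
I run registry bind on k=plistu, v=gipru, → nil.
Now I run registry bind on k=june, v=nol: nil.
I try registry index, and observe [ce, june, plistu, sno, ta].
I run kalendar gapto on d=2102-04-18, — result: -73.
I invoke kalendar gapto on d=2101-08-09, — result: -325.
Now I run registry bind on k=ce, v=@prev, which returns -27.
Calling registry fetch on k=ta: mastepra.
Now I run registry fetch on k=ta, and see mastepra.
I use kalendar mhop on n=-3, → 2102-03-30.
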